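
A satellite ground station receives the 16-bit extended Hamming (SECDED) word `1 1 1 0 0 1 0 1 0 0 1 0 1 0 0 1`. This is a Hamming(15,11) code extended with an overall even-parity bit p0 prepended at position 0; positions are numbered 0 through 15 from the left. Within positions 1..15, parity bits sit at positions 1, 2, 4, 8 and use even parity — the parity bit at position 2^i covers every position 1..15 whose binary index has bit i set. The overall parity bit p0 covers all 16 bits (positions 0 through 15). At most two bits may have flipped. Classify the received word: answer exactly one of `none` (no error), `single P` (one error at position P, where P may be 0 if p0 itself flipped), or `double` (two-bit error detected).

s1: b1⊕b3⊕b5⊕b7⊕b9⊕b11⊕b13⊕b15 = 1⊕0⊕1⊕1⊕0⊕0⊕0⊕1 = 0
s2: b2⊕b3⊕b6⊕b7⊕b10⊕b11⊕b14⊕b15 = 1⊕0⊕0⊕1⊕1⊕0⊕0⊕1 = 0
s4: b4⊕b5⊕b6⊕b7⊕b12⊕b13⊕b14⊕b15 = 0⊕1⊕0⊕1⊕1⊕0⊕0⊕1 = 0
s8: b8⊕b9⊕b10⊕b11⊕b12⊕b13⊕b14⊕b15 = 0⊕0⊕1⊕0⊕1⊕0⊕0⊕1 = 1
Syndrome (s8...s1) = 1000 → position 8.
Overall parity (XOR of all 16 bits, including p0): 1⊕1⊕1⊕0⊕0⊕1⊕0⊕1⊕0⊕0⊕1⊕0⊕1⊕0⊕0⊕1 = 0
Overall=0, syndrome position=8 → double-bit error detected (uncorrectable).

double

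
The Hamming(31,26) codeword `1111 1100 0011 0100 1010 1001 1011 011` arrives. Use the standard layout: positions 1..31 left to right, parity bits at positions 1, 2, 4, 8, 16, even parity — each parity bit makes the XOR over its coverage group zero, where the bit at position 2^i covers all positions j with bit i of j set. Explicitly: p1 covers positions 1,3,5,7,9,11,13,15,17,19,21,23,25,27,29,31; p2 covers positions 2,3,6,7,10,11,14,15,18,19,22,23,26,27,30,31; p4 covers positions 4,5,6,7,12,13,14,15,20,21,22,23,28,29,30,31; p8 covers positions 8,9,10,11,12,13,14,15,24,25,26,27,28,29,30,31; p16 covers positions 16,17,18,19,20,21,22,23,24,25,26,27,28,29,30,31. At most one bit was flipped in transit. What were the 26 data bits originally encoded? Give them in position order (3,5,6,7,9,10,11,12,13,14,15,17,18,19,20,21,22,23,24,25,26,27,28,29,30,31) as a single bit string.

s1: b1⊕b3⊕b5⊕b7⊕b9⊕b11⊕b13⊕b15⊕b17⊕b19⊕b21⊕b23⊕b25⊕b27⊕b29⊕b31 = 1⊕1⊕1⊕0⊕0⊕1⊕0⊕0⊕1⊕1⊕1⊕0⊕1⊕1⊕0⊕1 = 0
s2: b2⊕b3⊕b6⊕b7⊕b10⊕b11⊕b14⊕b15⊕b18⊕b19⊕b22⊕b23⊕b26⊕b27⊕b30⊕b31 = 1⊕1⊕1⊕0⊕0⊕1⊕1⊕0⊕0⊕1⊕0⊕0⊕0⊕1⊕1⊕1 = 1
s4: b4⊕b5⊕b6⊕b7⊕b12⊕b13⊕b14⊕b15⊕b20⊕b21⊕b22⊕b23⊕b28⊕b29⊕b30⊕b31 = 1⊕1⊕1⊕0⊕1⊕0⊕1⊕0⊕0⊕1⊕0⊕0⊕1⊕0⊕1⊕1 = 1
s8: b8⊕b9⊕b10⊕b11⊕b12⊕b13⊕b14⊕b15⊕b24⊕b25⊕b26⊕b27⊕b28⊕b29⊕b30⊕b31 = 0⊕0⊕0⊕1⊕1⊕0⊕1⊕0⊕1⊕1⊕0⊕1⊕1⊕0⊕1⊕1 = 1
s16: b16⊕b17⊕b18⊕b19⊕b20⊕b21⊕b22⊕b23⊕b24⊕b25⊕b26⊕b27⊕b28⊕b29⊕b30⊕b31 = 0⊕1⊕0⊕1⊕0⊕1⊕0⊕0⊕1⊕1⊕0⊕1⊕1⊕0⊕1⊕1 = 1
Syndrome (s16...s1) = 11110 → position 30.
Flip bit 30: corrected codeword = 1111110000110100101010011011001
Data bits at positions 3,5,6,7,9,10,11,12,13,14,15,17,18,19,20,21,22,23,24,25,26,27,28,29,30,31: 11100011010101010011011001

11100011010101010011011001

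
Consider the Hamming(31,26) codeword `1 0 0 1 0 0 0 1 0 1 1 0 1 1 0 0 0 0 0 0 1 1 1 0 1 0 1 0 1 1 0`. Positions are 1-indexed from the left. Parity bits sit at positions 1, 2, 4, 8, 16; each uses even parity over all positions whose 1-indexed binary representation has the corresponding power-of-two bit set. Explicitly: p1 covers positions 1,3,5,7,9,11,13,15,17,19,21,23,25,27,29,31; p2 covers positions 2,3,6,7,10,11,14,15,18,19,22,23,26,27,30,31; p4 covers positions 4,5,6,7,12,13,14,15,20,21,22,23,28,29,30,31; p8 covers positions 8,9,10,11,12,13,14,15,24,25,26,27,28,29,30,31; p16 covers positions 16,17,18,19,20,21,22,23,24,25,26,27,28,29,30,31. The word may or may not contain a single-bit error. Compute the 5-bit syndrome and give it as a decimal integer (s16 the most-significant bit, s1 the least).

26

s1: b1⊕b3⊕b5⊕b7⊕b9⊕b11⊕b13⊕b15⊕b17⊕b19⊕b21⊕b23⊕b25⊕b27⊕b29⊕b31 = 1⊕0⊕0⊕0⊕0⊕1⊕1⊕0⊕0⊕0⊕1⊕1⊕1⊕1⊕1⊕0 = 0
s2: b2⊕b3⊕b6⊕b7⊕b10⊕b11⊕b14⊕b15⊕b18⊕b19⊕b22⊕b23⊕b26⊕b27⊕b30⊕b31 = 0⊕0⊕0⊕0⊕1⊕1⊕1⊕0⊕0⊕0⊕1⊕1⊕0⊕1⊕1⊕0 = 1
s4: b4⊕b5⊕b6⊕b7⊕b12⊕b13⊕b14⊕b15⊕b20⊕b21⊕b22⊕b23⊕b28⊕b29⊕b30⊕b31 = 1⊕0⊕0⊕0⊕0⊕1⊕1⊕0⊕0⊕1⊕1⊕1⊕0⊕1⊕1⊕0 = 0
s8: b8⊕b9⊕b10⊕b11⊕b12⊕b13⊕b14⊕b15⊕b24⊕b25⊕b26⊕b27⊕b28⊕b29⊕b30⊕b31 = 1⊕0⊕1⊕1⊕0⊕1⊕1⊕0⊕0⊕1⊕0⊕1⊕0⊕1⊕1⊕0 = 1
s16: b16⊕b17⊕b18⊕b19⊕b20⊕b21⊕b22⊕b23⊕b24⊕b25⊕b26⊕b27⊕b28⊕b29⊕b30⊕b31 = 0⊕0⊕0⊕0⊕0⊕1⊕1⊕1⊕0⊕1⊕0⊕1⊕0⊕1⊕1⊕0 = 1
Syndrome (s16...s1) = 11010 → position 26.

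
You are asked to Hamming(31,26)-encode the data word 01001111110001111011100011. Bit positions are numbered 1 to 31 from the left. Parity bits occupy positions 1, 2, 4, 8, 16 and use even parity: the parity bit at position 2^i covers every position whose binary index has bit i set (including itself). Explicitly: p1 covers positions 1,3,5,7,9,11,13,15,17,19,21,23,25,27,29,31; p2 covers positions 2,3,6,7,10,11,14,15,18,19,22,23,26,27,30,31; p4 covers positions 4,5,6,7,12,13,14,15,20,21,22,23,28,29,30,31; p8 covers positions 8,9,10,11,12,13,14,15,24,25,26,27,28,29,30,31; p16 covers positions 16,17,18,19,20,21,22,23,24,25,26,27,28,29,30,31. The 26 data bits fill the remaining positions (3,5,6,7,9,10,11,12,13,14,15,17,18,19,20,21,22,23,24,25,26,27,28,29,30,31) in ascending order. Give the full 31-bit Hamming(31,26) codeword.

0001100111111101001111011100011

Place data bits at non-power-of-two positions: b3=0, b5=1, b6=0, b7=0, b9=1, b10=1, b11=1, b12=1, b13=1, b14=1, b15=0, b17=0, b18=0, b19=1, b20=1, b21=1, b22=1, b23=0, b24=1, b25=1, b26=1, b27=0, b28=0, b29=0, b30=1, b31=1.
p1 = XOR of data positions {3,5,7,9,11,13,15,17,19,21,23,25,27,29,31} = 0⊕1⊕0⊕1⊕1⊕1⊕0⊕0⊕1⊕1⊕0⊕1⊕0⊕0⊕1 = 0
p2 = XOR of data positions {3,6,7,10,11,14,15,18,19,22,23,26,27,30,31} = 0⊕0⊕0⊕1⊕1⊕1⊕0⊕0⊕1⊕1⊕0⊕1⊕0⊕1⊕1 = 0
p4 = XOR of data positions {5,6,7,12,13,14,15,20,21,22,23,28,29,30,31} = 1⊕0⊕0⊕1⊕1⊕1⊕0⊕1⊕1⊕1⊕0⊕0⊕0⊕1⊕1 = 1
p8 = XOR of data positions {9,10,11,12,13,14,15,24,25,26,27,28,29,30,31} = 1⊕1⊕1⊕1⊕1⊕1⊕0⊕1⊕1⊕1⊕0⊕0⊕0⊕1⊕1 = 1
p16 = XOR of data positions {17,18,19,20,21,22,23,24,25,26,27,28,29,30,31} = 0⊕0⊕1⊕1⊕1⊕1⊕0⊕1⊕1⊕1⊕0⊕0⊕0⊕1⊕1 = 1
Codeword b1..b31 = 0001100111111101001111011100011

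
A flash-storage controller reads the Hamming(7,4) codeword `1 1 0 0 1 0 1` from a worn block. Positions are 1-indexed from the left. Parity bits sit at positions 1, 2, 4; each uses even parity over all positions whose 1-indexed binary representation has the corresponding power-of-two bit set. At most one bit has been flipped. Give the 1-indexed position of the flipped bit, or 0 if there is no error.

1

s1: b1⊕b3⊕b5⊕b7 = 1⊕0⊕1⊕1 = 1
s2: b2⊕b3⊕b6⊕b7 = 1⊕0⊕0⊕1 = 0
s4: b4⊕b5⊕b6⊕b7 = 0⊕1⊕0⊕1 = 0
Syndrome (s4...s1) = 001 → position 1.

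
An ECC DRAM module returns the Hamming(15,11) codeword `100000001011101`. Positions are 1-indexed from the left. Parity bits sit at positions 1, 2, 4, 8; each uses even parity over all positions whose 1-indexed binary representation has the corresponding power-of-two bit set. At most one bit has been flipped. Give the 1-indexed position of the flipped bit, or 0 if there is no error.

s1: b1⊕b3⊕b5⊕b7⊕b9⊕b11⊕b13⊕b15 = 1⊕0⊕0⊕0⊕1⊕1⊕1⊕1 = 1
s2: b2⊕b3⊕b6⊕b7⊕b10⊕b11⊕b14⊕b15 = 0⊕0⊕0⊕0⊕0⊕1⊕0⊕1 = 0
s4: b4⊕b5⊕b6⊕b7⊕b12⊕b13⊕b14⊕b15 = 0⊕0⊕0⊕0⊕1⊕1⊕0⊕1 = 1
s8: b8⊕b9⊕b10⊕b11⊕b12⊕b13⊕b14⊕b15 = 0⊕1⊕0⊕1⊕1⊕1⊕0⊕1 = 1
Syndrome (s8...s1) = 1101 → position 13.

13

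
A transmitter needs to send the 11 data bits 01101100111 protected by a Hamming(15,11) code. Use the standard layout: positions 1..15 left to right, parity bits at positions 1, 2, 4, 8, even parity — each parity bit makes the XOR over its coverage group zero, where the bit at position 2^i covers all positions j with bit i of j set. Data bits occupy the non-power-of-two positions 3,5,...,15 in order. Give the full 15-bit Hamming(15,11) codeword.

Place data bits at non-power-of-two positions: b3=0, b5=1, b6=1, b7=0, b9=1, b10=1, b11=0, b12=0, b13=1, b14=1, b15=1.
p1 = XOR of data positions {3,5,7,9,11,13,15} = 0⊕1⊕0⊕1⊕0⊕1⊕1 = 0
p2 = XOR of data positions {3,6,7,10,11,14,15} = 0⊕1⊕0⊕1⊕0⊕1⊕1 = 0
p4 = XOR of data positions {5,6,7,12,13,14,15} = 1⊕1⊕0⊕0⊕1⊕1⊕1 = 1
p8 = XOR of data positions {9,10,11,12,13,14,15} = 1⊕1⊕0⊕0⊕1⊕1⊕1 = 1
Codeword b1..b15 = 000111011100111

000111011100111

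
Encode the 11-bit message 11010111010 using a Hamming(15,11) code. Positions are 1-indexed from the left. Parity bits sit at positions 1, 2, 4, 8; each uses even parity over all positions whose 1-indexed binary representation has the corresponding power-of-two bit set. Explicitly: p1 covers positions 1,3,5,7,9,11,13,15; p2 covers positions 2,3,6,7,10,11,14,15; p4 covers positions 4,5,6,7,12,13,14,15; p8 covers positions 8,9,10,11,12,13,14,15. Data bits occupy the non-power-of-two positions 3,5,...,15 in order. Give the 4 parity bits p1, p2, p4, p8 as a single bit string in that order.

Place data bits at non-power-of-two positions: b3=1, b5=1, b6=0, b7=1, b9=0, b10=1, b11=1, b12=1, b13=0, b14=1, b15=0.
p1 = XOR of data positions {3,5,7,9,11,13,15} = 1⊕1⊕1⊕0⊕1⊕0⊕0 = 0
p2 = XOR of data positions {3,6,7,10,11,14,15} = 1⊕0⊕1⊕1⊕1⊕1⊕0 = 1
p4 = XOR of data positions {5,6,7,12,13,14,15} = 1⊕0⊕1⊕1⊕0⊕1⊕0 = 0
p8 = XOR of data positions {9,10,11,12,13,14,15} = 0⊕1⊕1⊕1⊕0⊕1⊕0 = 0
Parity bits p1,p2,p4,p8 = 0100

0100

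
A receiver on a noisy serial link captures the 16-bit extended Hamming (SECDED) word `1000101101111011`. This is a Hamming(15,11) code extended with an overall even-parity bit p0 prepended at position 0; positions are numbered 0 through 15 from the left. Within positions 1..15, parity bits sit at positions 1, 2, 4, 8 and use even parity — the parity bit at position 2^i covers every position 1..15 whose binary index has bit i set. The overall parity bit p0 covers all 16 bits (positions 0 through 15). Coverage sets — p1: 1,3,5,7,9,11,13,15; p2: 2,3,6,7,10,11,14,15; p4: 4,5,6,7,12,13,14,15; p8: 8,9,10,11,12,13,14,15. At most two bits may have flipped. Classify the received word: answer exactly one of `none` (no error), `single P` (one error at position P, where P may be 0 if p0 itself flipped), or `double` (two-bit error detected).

s1: b1⊕b3⊕b5⊕b7⊕b9⊕b11⊕b13⊕b15 = 0⊕0⊕0⊕1⊕1⊕1⊕0⊕1 = 0
s2: b2⊕b3⊕b6⊕b7⊕b10⊕b11⊕b14⊕b15 = 0⊕0⊕1⊕1⊕1⊕1⊕1⊕1 = 0
s4: b4⊕b5⊕b6⊕b7⊕b12⊕b13⊕b14⊕b15 = 1⊕0⊕1⊕1⊕1⊕0⊕1⊕1 = 0
s8: b8⊕b9⊕b10⊕b11⊕b12⊕b13⊕b14⊕b15 = 0⊕1⊕1⊕1⊕1⊕0⊕1⊕1 = 0
Syndrome (s8...s1) = 0000 → position 0 (no error).
Overall parity (XOR of all 16 bits, including p0): 1⊕0⊕0⊕0⊕1⊕0⊕1⊕1⊕0⊕1⊕1⊕1⊕1⊕0⊕1⊕1 = 0
Overall=0, syndrome position=0 → no error.

none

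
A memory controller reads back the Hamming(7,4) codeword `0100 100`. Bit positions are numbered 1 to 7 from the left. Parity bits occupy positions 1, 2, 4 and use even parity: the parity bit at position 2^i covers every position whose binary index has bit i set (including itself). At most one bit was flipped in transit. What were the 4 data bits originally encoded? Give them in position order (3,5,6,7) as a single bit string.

s1: b1⊕b3⊕b5⊕b7 = 0⊕0⊕1⊕0 = 1
s2: b2⊕b3⊕b6⊕b7 = 1⊕0⊕0⊕0 = 1
s4: b4⊕b5⊕b6⊕b7 = 0⊕1⊕0⊕0 = 1
Syndrome (s4...s1) = 111 → position 7.
Flip bit 7: corrected codeword = 0100101
Data bits at positions 3,5,6,7: 0101

0101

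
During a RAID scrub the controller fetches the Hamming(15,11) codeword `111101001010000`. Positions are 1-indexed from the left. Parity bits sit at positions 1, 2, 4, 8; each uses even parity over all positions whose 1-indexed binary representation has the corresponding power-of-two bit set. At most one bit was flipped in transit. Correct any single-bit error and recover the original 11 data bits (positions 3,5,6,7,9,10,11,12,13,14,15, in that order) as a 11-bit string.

s1: b1⊕b3⊕b5⊕b7⊕b9⊕b11⊕b13⊕b15 = 1⊕1⊕0⊕0⊕1⊕1⊕0⊕0 = 0
s2: b2⊕b3⊕b6⊕b7⊕b10⊕b11⊕b14⊕b15 = 1⊕1⊕1⊕0⊕0⊕1⊕0⊕0 = 0
s4: b4⊕b5⊕b6⊕b7⊕b12⊕b13⊕b14⊕b15 = 1⊕0⊕1⊕0⊕0⊕0⊕0⊕0 = 0
s8: b8⊕b9⊕b10⊕b11⊕b12⊕b13⊕b14⊕b15 = 0⊕1⊕0⊕1⊕0⊕0⊕0⊕0 = 0
Syndrome (s8...s1) = 0000 → position 0 (no error).
No correction needed.
Data bits at positions 3,5,6,7,9,10,11,12,13,14,15: 10101010000

10101010000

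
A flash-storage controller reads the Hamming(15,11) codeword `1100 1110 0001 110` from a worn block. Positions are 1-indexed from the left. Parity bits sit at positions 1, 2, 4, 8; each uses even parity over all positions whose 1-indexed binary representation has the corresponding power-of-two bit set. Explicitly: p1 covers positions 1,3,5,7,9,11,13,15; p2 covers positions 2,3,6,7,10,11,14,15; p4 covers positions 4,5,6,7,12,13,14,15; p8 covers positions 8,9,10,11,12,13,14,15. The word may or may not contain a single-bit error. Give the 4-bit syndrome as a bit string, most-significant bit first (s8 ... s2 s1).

s1: b1⊕b3⊕b5⊕b7⊕b9⊕b11⊕b13⊕b15 = 1⊕0⊕1⊕1⊕0⊕0⊕1⊕0 = 0
s2: b2⊕b3⊕b6⊕b7⊕b10⊕b11⊕b14⊕b15 = 1⊕0⊕1⊕1⊕0⊕0⊕1⊕0 = 0
s4: b4⊕b5⊕b6⊕b7⊕b12⊕b13⊕b14⊕b15 = 0⊕1⊕1⊕1⊕1⊕1⊕1⊕0 = 0
s8: b8⊕b9⊕b10⊕b11⊕b12⊕b13⊕b14⊕b15 = 0⊕0⊕0⊕0⊕1⊕1⊕1⊕0 = 1
Syndrome (s8...s1) = 1000 → position 8.

1000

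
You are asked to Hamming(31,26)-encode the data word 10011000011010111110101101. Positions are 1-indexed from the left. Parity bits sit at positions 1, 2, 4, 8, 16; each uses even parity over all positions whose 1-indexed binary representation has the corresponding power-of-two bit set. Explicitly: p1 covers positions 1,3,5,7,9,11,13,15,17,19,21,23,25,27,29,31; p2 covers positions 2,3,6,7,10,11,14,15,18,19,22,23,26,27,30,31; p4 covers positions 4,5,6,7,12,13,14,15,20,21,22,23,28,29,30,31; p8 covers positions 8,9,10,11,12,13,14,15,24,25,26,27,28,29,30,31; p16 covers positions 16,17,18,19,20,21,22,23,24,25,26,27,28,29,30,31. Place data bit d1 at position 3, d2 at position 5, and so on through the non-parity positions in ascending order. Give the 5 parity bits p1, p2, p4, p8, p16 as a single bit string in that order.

Place data bits at non-power-of-two positions: b3=1, b5=0, b6=0, b7=1, b9=1, b10=0, b11=0, b12=0, b13=0, b14=1, b15=1, b17=0, b18=1, b19=0, b20=1, b21=1, b22=1, b23=1, b24=1, b25=0, b26=1, b27=0, b28=1, b29=1, b30=0, b31=1.
p1 = XOR of data positions {3,5,7,9,11,13,15,17,19,21,23,25,27,29,31} = 1⊕0⊕1⊕1⊕0⊕0⊕1⊕0⊕0⊕1⊕1⊕0⊕0⊕1⊕1 = 0
p2 = XOR of data positions {3,6,7,10,11,14,15,18,19,22,23,26,27,30,31} = 1⊕0⊕1⊕0⊕0⊕1⊕1⊕1⊕0⊕1⊕1⊕1⊕0⊕0⊕1 = 1
p4 = XOR of data positions {5,6,7,12,13,14,15,20,21,22,23,28,29,30,31} = 0⊕0⊕1⊕0⊕0⊕1⊕1⊕1⊕1⊕1⊕1⊕1⊕1⊕0⊕1 = 0
p8 = XOR of data positions {9,10,11,12,13,14,15,24,25,26,27,28,29,30,31} = 1⊕0⊕0⊕0⊕0⊕1⊕1⊕1⊕0⊕1⊕0⊕1⊕1⊕0⊕1 = 0
p16 = XOR of data positions {17,18,19,20,21,22,23,24,25,26,27,28,29,30,31} = 0⊕1⊕0⊕1⊕1⊕1⊕1⊕1⊕0⊕1⊕0⊕1⊕1⊕0⊕1 = 0
Parity bits p1,p2,p4,p8,p16 = 01000

01000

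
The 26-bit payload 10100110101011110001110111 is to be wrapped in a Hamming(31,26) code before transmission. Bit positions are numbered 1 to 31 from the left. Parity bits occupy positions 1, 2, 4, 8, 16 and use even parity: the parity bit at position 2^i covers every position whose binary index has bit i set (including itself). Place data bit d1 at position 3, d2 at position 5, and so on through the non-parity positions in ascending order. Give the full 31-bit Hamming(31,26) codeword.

0110010001101010011110001110111

Place data bits at non-power-of-two positions: b3=1, b5=0, b6=1, b7=0, b9=0, b10=1, b11=1, b12=0, b13=1, b14=0, b15=1, b17=0, b18=1, b19=1, b20=1, b21=1, b22=0, b23=0, b24=0, b25=1, b26=1, b27=1, b28=0, b29=1, b30=1, b31=1.
p1 = XOR of data positions {3,5,7,9,11,13,15,17,19,21,23,25,27,29,31} = 1⊕0⊕0⊕0⊕1⊕1⊕1⊕0⊕1⊕1⊕0⊕1⊕1⊕1⊕1 = 0
p2 = XOR of data positions {3,6,7,10,11,14,15,18,19,22,23,26,27,30,31} = 1⊕1⊕0⊕1⊕1⊕0⊕1⊕1⊕1⊕0⊕0⊕1⊕1⊕1⊕1 = 1
p4 = XOR of data positions {5,6,7,12,13,14,15,20,21,22,23,28,29,30,31} = 0⊕1⊕0⊕0⊕1⊕0⊕1⊕1⊕1⊕0⊕0⊕0⊕1⊕1⊕1 = 0
p8 = XOR of data positions {9,10,11,12,13,14,15,24,25,26,27,28,29,30,31} = 0⊕1⊕1⊕0⊕1⊕0⊕1⊕0⊕1⊕1⊕1⊕0⊕1⊕1⊕1 = 0
p16 = XOR of data positions {17,18,19,20,21,22,23,24,25,26,27,28,29,30,31} = 0⊕1⊕1⊕1⊕1⊕0⊕0⊕0⊕1⊕1⊕1⊕0⊕1⊕1⊕1 = 0
Codeword b1..b31 = 0110010001101010011110001110111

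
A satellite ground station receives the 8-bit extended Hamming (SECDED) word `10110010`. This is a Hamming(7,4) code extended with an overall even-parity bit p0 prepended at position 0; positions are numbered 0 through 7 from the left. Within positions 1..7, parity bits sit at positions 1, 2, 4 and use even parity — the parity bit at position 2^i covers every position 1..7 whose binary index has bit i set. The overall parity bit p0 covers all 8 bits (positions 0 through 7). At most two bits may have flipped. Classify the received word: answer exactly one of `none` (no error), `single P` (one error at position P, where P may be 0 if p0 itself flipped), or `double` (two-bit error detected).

double

s1: b1⊕b3⊕b5⊕b7 = 0⊕1⊕0⊕0 = 1
s2: b2⊕b3⊕b6⊕b7 = 1⊕1⊕1⊕0 = 1
s4: b4⊕b5⊕b6⊕b7 = 0⊕0⊕1⊕0 = 1
Syndrome (s4...s1) = 111 → position 7.
Overall parity (XOR of all 8 bits, including p0): 1⊕0⊕1⊕1⊕0⊕0⊕1⊕0 = 0
Overall=0, syndrome position=7 → double-bit error detected (uncorrectable).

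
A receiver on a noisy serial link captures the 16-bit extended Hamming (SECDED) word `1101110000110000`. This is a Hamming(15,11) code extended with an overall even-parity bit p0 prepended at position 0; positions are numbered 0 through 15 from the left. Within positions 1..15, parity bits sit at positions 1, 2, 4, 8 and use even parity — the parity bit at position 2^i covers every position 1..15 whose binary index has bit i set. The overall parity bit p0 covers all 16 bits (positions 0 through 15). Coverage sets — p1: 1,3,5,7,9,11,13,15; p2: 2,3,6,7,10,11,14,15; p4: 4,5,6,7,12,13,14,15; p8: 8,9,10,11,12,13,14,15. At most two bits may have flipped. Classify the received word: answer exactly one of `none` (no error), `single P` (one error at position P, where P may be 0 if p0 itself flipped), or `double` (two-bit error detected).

s1: b1⊕b3⊕b5⊕b7⊕b9⊕b11⊕b13⊕b15 = 1⊕1⊕1⊕0⊕0⊕1⊕0⊕0 = 0
s2: b2⊕b3⊕b6⊕b7⊕b10⊕b11⊕b14⊕b15 = 0⊕1⊕0⊕0⊕1⊕1⊕0⊕0 = 1
s4: b4⊕b5⊕b6⊕b7⊕b12⊕b13⊕b14⊕b15 = 1⊕1⊕0⊕0⊕0⊕0⊕0⊕0 = 0
s8: b8⊕b9⊕b10⊕b11⊕b12⊕b13⊕b14⊕b15 = 0⊕0⊕1⊕1⊕0⊕0⊕0⊕0 = 0
Syndrome (s8...s1) = 0010 → position 2.
Overall parity (XOR of all 16 bits, including p0): 1⊕1⊕0⊕1⊕1⊕1⊕0⊕0⊕0⊕0⊕1⊕1⊕0⊕0⊕0⊕0 = 1
Overall=1, syndrome position=2 → single-bit error at position 2.

single 2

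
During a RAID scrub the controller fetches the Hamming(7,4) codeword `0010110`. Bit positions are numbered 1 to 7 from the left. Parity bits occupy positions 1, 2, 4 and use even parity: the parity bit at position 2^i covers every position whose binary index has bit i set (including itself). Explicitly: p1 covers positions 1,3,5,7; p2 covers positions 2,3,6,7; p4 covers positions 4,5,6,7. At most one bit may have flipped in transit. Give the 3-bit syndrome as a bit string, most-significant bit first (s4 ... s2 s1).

000

s1: b1⊕b3⊕b5⊕b7 = 0⊕1⊕1⊕0 = 0
s2: b2⊕b3⊕b6⊕b7 = 0⊕1⊕1⊕0 = 0
s4: b4⊕b5⊕b6⊕b7 = 0⊕1⊕1⊕0 = 0
Syndrome (s4...s1) = 000 → position 0 (no error).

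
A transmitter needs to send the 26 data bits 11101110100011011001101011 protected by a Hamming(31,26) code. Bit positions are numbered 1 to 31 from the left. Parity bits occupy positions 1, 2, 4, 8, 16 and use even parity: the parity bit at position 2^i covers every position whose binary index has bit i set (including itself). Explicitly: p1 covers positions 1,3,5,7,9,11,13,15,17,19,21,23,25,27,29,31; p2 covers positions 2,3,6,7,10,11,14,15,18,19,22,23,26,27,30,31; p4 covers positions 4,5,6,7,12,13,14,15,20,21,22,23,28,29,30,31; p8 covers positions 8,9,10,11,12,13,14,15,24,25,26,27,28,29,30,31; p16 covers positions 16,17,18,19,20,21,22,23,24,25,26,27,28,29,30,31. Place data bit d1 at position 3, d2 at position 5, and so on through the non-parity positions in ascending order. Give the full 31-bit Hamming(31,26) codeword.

Place data bits at non-power-of-two positions: b3=1, b5=1, b6=1, b7=0, b9=1, b10=1, b11=1, b12=0, b13=1, b14=0, b15=0, b17=0, b18=1, b19=1, b20=0, b21=1, b22=1, b23=0, b24=0, b25=1, b26=1, b27=0, b28=1, b29=0, b30=1, b31=1.
p1 = XOR of data positions {3,5,7,9,11,13,15,17,19,21,23,25,27,29,31} = 1⊕1⊕0⊕1⊕1⊕1⊕0⊕0⊕1⊕1⊕0⊕1⊕0⊕0⊕1 = 1
p2 = XOR of data positions {3,6,7,10,11,14,15,18,19,22,23,26,27,30,31} = 1⊕1⊕0⊕1⊕1⊕0⊕0⊕1⊕1⊕1⊕0⊕1⊕0⊕1⊕1 = 0
p4 = XOR of data positions {5,6,7,12,13,14,15,20,21,22,23,28,29,30,31} = 1⊕1⊕0⊕0⊕1⊕0⊕0⊕0⊕1⊕1⊕0⊕1⊕0⊕1⊕1 = 0
p8 = XOR of data positions {9,10,11,12,13,14,15,24,25,26,27,28,29,30,31} = 1⊕1⊕1⊕0⊕1⊕0⊕0⊕0⊕1⊕1⊕0⊕1⊕0⊕1⊕1 = 1
p16 = XOR of data positions {17,18,19,20,21,22,23,24,25,26,27,28,29,30,31} = 0⊕1⊕1⊕0⊕1⊕1⊕0⊕0⊕1⊕1⊕0⊕1⊕0⊕1⊕1 = 1
Codeword b1..b31 = 1010110111101001011011001101011

1010110111101001011011001101011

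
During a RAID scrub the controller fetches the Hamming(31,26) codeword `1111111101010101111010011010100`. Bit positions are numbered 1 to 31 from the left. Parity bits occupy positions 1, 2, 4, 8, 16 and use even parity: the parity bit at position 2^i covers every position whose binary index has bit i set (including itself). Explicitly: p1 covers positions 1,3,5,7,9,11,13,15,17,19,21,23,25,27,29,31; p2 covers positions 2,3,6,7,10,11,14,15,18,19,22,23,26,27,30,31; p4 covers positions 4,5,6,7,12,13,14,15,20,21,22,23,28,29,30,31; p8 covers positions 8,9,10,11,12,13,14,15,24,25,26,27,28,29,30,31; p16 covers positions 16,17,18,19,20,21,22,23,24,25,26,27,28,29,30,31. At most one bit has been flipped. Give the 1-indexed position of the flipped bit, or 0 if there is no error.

18

s1: b1⊕b3⊕b5⊕b7⊕b9⊕b11⊕b13⊕b15⊕b17⊕b19⊕b21⊕b23⊕b25⊕b27⊕b29⊕b31 = 1⊕1⊕1⊕1⊕0⊕0⊕0⊕0⊕1⊕1⊕1⊕0⊕1⊕1⊕1⊕0 = 0
s2: b2⊕b3⊕b6⊕b7⊕b10⊕b11⊕b14⊕b15⊕b18⊕b19⊕b22⊕b23⊕b26⊕b27⊕b30⊕b31 = 1⊕1⊕1⊕1⊕1⊕0⊕1⊕0⊕1⊕1⊕0⊕0⊕0⊕1⊕0⊕0 = 1
s4: b4⊕b5⊕b6⊕b7⊕b12⊕b13⊕b14⊕b15⊕b20⊕b21⊕b22⊕b23⊕b28⊕b29⊕b30⊕b31 = 1⊕1⊕1⊕1⊕1⊕0⊕1⊕0⊕0⊕1⊕0⊕0⊕0⊕1⊕0⊕0 = 0
s8: b8⊕b9⊕b10⊕b11⊕b12⊕b13⊕b14⊕b15⊕b24⊕b25⊕b26⊕b27⊕b28⊕b29⊕b30⊕b31 = 1⊕0⊕1⊕0⊕1⊕0⊕1⊕0⊕1⊕1⊕0⊕1⊕0⊕1⊕0⊕0 = 0
s16: b16⊕b17⊕b18⊕b19⊕b20⊕b21⊕b22⊕b23⊕b24⊕b25⊕b26⊕b27⊕b28⊕b29⊕b30⊕b31 = 1⊕1⊕1⊕1⊕0⊕1⊕0⊕0⊕1⊕1⊕0⊕1⊕0⊕1⊕0⊕0 = 1
Syndrome (s16...s1) = 10010 → position 18.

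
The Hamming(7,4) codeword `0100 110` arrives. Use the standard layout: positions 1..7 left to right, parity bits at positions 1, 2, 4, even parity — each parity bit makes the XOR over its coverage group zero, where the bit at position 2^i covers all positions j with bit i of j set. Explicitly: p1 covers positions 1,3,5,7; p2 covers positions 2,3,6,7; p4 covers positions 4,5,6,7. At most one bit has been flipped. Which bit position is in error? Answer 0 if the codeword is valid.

s1: b1⊕b3⊕b5⊕b7 = 0⊕0⊕1⊕0 = 1
s2: b2⊕b3⊕b6⊕b7 = 1⊕0⊕1⊕0 = 0
s4: b4⊕b5⊕b6⊕b7 = 0⊕1⊕1⊕0 = 0
Syndrome (s4...s1) = 001 → position 1.

1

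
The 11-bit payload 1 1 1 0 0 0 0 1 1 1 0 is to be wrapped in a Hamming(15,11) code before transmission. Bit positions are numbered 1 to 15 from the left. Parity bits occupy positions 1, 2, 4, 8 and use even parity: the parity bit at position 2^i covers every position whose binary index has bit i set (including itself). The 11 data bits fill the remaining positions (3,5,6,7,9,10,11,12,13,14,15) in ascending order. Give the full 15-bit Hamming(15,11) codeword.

111111010001110

Place data bits at non-power-of-two positions: b3=1, b5=1, b6=1, b7=0, b9=0, b10=0, b11=0, b12=1, b13=1, b14=1, b15=0.
p1 = XOR of data positions {3,5,7,9,11,13,15} = 1⊕1⊕0⊕0⊕0⊕1⊕0 = 1
p2 = XOR of data positions {3,6,7,10,11,14,15} = 1⊕1⊕0⊕0⊕0⊕1⊕0 = 1
p4 = XOR of data positions {5,6,7,12,13,14,15} = 1⊕1⊕0⊕1⊕1⊕1⊕0 = 1
p8 = XOR of data positions {9,10,11,12,13,14,15} = 0⊕0⊕0⊕1⊕1⊕1⊕0 = 1
Codeword b1..b15 = 111111010001110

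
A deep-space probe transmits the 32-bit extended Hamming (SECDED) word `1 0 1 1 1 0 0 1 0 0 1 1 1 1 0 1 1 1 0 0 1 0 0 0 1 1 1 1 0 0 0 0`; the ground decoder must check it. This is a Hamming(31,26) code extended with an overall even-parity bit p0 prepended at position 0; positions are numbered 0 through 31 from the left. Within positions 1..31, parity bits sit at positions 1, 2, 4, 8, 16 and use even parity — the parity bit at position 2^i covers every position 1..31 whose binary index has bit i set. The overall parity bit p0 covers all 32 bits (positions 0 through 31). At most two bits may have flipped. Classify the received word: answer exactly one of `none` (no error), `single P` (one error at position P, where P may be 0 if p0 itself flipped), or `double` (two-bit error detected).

single 24

s1: b1⊕b3⊕b5⊕b7⊕b9⊕b11⊕b13⊕b15⊕b17⊕b19⊕b21⊕b23⊕b25⊕b27⊕b29⊕b31 = 0⊕1⊕0⊕1⊕0⊕1⊕1⊕1⊕1⊕0⊕0⊕0⊕1⊕1⊕0⊕0 = 0
s2: b2⊕b3⊕b6⊕b7⊕b10⊕b11⊕b14⊕b15⊕b18⊕b19⊕b22⊕b23⊕b26⊕b27⊕b30⊕b31 = 1⊕1⊕0⊕1⊕1⊕1⊕0⊕1⊕0⊕0⊕0⊕0⊕1⊕1⊕0⊕0 = 0
s4: b4⊕b5⊕b6⊕b7⊕b12⊕b13⊕b14⊕b15⊕b20⊕b21⊕b22⊕b23⊕b28⊕b29⊕b30⊕b31 = 1⊕0⊕0⊕1⊕1⊕1⊕0⊕1⊕1⊕0⊕0⊕0⊕0⊕0⊕0⊕0 = 0
s8: b8⊕b9⊕b10⊕b11⊕b12⊕b13⊕b14⊕b15⊕b24⊕b25⊕b26⊕b27⊕b28⊕b29⊕b30⊕b31 = 0⊕0⊕1⊕1⊕1⊕1⊕0⊕1⊕1⊕1⊕1⊕1⊕0⊕0⊕0⊕0 = 1
s16: b16⊕b17⊕b18⊕b19⊕b20⊕b21⊕b22⊕b23⊕b24⊕b25⊕b26⊕b27⊕b28⊕b29⊕b30⊕b31 = 1⊕1⊕0⊕0⊕1⊕0⊕0⊕0⊕1⊕1⊕1⊕1⊕0⊕0⊕0⊕0 = 1
Syndrome (s16...s1) = 11000 → position 24.
Overall parity (XOR of all 32 bits, including p0): 1⊕0⊕1⊕1⊕1⊕0⊕0⊕1⊕0⊕0⊕1⊕1⊕1⊕1⊕0⊕1⊕1⊕1⊕0⊕0⊕1⊕0⊕0⊕0⊕1⊕1⊕1⊕1⊕0⊕0⊕0⊕0 = 1
Overall=1, syndrome position=24 → single-bit error at position 24.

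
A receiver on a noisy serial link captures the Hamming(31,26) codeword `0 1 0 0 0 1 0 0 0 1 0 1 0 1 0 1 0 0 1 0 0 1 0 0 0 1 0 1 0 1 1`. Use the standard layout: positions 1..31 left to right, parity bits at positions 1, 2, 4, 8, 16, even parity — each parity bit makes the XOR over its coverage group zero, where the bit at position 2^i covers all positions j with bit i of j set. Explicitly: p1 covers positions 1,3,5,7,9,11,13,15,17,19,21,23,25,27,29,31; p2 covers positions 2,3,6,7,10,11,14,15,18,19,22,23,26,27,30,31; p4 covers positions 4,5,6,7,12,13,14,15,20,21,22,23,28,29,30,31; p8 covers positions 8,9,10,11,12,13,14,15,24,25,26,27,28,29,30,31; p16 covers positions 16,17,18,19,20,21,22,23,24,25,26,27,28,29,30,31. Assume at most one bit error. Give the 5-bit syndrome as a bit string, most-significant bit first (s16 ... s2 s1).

s1: b1⊕b3⊕b5⊕b7⊕b9⊕b11⊕b13⊕b15⊕b17⊕b19⊕b21⊕b23⊕b25⊕b27⊕b29⊕b31 = 0⊕0⊕0⊕0⊕0⊕0⊕0⊕0⊕0⊕1⊕0⊕0⊕0⊕0⊕0⊕1 = 0
s2: b2⊕b3⊕b6⊕b7⊕b10⊕b11⊕b14⊕b15⊕b18⊕b19⊕b22⊕b23⊕b26⊕b27⊕b30⊕b31 = 1⊕0⊕1⊕0⊕1⊕0⊕1⊕0⊕0⊕1⊕1⊕0⊕1⊕0⊕1⊕1 = 1
s4: b4⊕b5⊕b6⊕b7⊕b12⊕b13⊕b14⊕b15⊕b20⊕b21⊕b22⊕b23⊕b28⊕b29⊕b30⊕b31 = 0⊕0⊕1⊕0⊕1⊕0⊕1⊕0⊕0⊕0⊕1⊕0⊕1⊕0⊕1⊕1 = 1
s8: b8⊕b9⊕b10⊕b11⊕b12⊕b13⊕b14⊕b15⊕b24⊕b25⊕b26⊕b27⊕b28⊕b29⊕b30⊕b31 = 0⊕0⊕1⊕0⊕1⊕0⊕1⊕0⊕0⊕0⊕1⊕0⊕1⊕0⊕1⊕1 = 1
s16: b16⊕b17⊕b18⊕b19⊕b20⊕b21⊕b22⊕b23⊕b24⊕b25⊕b26⊕b27⊕b28⊕b29⊕b30⊕b31 = 1⊕0⊕0⊕1⊕0⊕0⊕1⊕0⊕0⊕0⊕1⊕0⊕1⊕0⊕1⊕1 = 1
Syndrome (s16...s1) = 11110 → position 30.

11110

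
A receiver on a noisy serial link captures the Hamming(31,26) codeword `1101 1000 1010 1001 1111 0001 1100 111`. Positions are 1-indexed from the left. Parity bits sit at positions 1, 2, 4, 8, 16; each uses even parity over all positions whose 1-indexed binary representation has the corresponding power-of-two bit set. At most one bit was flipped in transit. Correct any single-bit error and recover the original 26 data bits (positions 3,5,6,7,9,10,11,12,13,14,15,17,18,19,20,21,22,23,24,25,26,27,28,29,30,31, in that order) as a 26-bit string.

s1: b1⊕b3⊕b5⊕b7⊕b9⊕b11⊕b13⊕b15⊕b17⊕b19⊕b21⊕b23⊕b25⊕b27⊕b29⊕b31 = 1⊕0⊕1⊕0⊕1⊕1⊕1⊕0⊕1⊕1⊕0⊕0⊕1⊕0⊕1⊕1 = 0
s2: b2⊕b3⊕b6⊕b7⊕b10⊕b11⊕b14⊕b15⊕b18⊕b19⊕b22⊕b23⊕b26⊕b27⊕b30⊕b31 = 1⊕0⊕0⊕0⊕0⊕1⊕0⊕0⊕1⊕1⊕0⊕0⊕1⊕0⊕1⊕1 = 1
s4: b4⊕b5⊕b6⊕b7⊕b12⊕b13⊕b14⊕b15⊕b20⊕b21⊕b22⊕b23⊕b28⊕b29⊕b30⊕b31 = 1⊕1⊕0⊕0⊕0⊕1⊕0⊕0⊕1⊕0⊕0⊕0⊕0⊕1⊕1⊕1 = 1
s8: b8⊕b9⊕b10⊕b11⊕b12⊕b13⊕b14⊕b15⊕b24⊕b25⊕b26⊕b27⊕b28⊕b29⊕b30⊕b31 = 0⊕1⊕0⊕1⊕0⊕1⊕0⊕0⊕1⊕1⊕1⊕0⊕0⊕1⊕1⊕1 = 1
s16: b16⊕b17⊕b18⊕b19⊕b20⊕b21⊕b22⊕b23⊕b24⊕b25⊕b26⊕b27⊕b28⊕b29⊕b30⊕b31 = 1⊕1⊕1⊕1⊕1⊕0⊕0⊕0⊕1⊕1⊕1⊕0⊕0⊕1⊕1⊕1 = 1
Syndrome (s16...s1) = 11110 → position 30.
Flip bit 30: corrected codeword = 1101100010101001111100011100101
Data bits at positions 3,5,6,7,9,10,11,12,13,14,15,17,18,19,20,21,22,23,24,25,26,27,28,29,30,31: 01001010100111100011100101

01001010100111100011100101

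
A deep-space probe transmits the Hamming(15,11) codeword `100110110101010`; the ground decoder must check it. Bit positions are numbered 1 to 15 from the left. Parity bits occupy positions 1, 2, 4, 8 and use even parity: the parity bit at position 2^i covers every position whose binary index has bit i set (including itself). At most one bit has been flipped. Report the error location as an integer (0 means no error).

s1: b1⊕b3⊕b5⊕b7⊕b9⊕b11⊕b13⊕b15 = 1⊕0⊕1⊕1⊕0⊕0⊕0⊕0 = 1
s2: b2⊕b3⊕b6⊕b7⊕b10⊕b11⊕b14⊕b15 = 0⊕0⊕0⊕1⊕1⊕0⊕1⊕0 = 1
s4: b4⊕b5⊕b6⊕b7⊕b12⊕b13⊕b14⊕b15 = 1⊕1⊕0⊕1⊕1⊕0⊕1⊕0 = 1
s8: b8⊕b9⊕b10⊕b11⊕b12⊕b13⊕b14⊕b15 = 1⊕0⊕1⊕0⊕1⊕0⊕1⊕0 = 0
Syndrome (s8...s1) = 0111 → position 7.

7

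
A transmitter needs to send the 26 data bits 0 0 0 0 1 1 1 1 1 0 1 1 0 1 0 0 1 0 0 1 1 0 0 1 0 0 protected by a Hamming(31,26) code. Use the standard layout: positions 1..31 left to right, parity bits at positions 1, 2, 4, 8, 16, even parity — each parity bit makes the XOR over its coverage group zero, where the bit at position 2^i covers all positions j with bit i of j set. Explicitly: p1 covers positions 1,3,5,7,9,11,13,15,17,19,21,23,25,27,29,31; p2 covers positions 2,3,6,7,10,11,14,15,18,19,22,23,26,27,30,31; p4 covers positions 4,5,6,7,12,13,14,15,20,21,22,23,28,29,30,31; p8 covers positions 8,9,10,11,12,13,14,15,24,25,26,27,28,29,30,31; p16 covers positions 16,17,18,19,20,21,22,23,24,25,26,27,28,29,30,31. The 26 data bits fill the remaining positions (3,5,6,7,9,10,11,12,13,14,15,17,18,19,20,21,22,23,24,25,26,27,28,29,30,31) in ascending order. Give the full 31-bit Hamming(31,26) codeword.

Place data bits at non-power-of-two positions: b3=0, b5=0, b6=0, b7=0, b9=1, b10=1, b11=1, b12=1, b13=1, b14=0, b15=1, b17=1, b18=0, b19=1, b20=0, b21=0, b22=1, b23=0, b24=0, b25=1, b26=1, b27=0, b28=0, b29=1, b30=0, b31=0.
p1 = XOR of data positions {3,5,7,9,11,13,15,17,19,21,23,25,27,29,31} = 0⊕0⊕0⊕1⊕1⊕1⊕1⊕1⊕1⊕0⊕0⊕1⊕0⊕1⊕0 = 0
p2 = XOR of data positions {3,6,7,10,11,14,15,18,19,22,23,26,27,30,31} = 0⊕0⊕0⊕1⊕1⊕0⊕1⊕0⊕1⊕1⊕0⊕1⊕0⊕0⊕0 = 0
p4 = XOR of data positions {5,6,7,12,13,14,15,20,21,22,23,28,29,30,31} = 0⊕0⊕0⊕1⊕1⊕0⊕1⊕0⊕0⊕1⊕0⊕0⊕1⊕0⊕0 = 1
p8 = XOR of data positions {9,10,11,12,13,14,15,24,25,26,27,28,29,30,31} = 1⊕1⊕1⊕1⊕1⊕0⊕1⊕0⊕1⊕1⊕0⊕0⊕1⊕0⊕0 = 1
p16 = XOR of data positions {17,18,19,20,21,22,23,24,25,26,27,28,29,30,31} = 1⊕0⊕1⊕0⊕0⊕1⊕0⊕0⊕1⊕1⊕0⊕0⊕1⊕0⊕0 = 0
Codeword b1..b31 = 0001000111111010101001001100100

0001000111111010101001001100100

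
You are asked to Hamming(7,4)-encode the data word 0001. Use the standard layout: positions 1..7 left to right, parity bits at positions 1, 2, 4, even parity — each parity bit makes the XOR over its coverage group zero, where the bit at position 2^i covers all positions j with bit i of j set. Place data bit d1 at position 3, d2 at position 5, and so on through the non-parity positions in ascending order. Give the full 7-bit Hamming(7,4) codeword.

1101001

Place data bits at non-power-of-two positions: b3=0, b5=0, b6=0, b7=1.
p1 = XOR of data positions {3,5,7} = 0⊕0⊕1 = 1
p2 = XOR of data positions {3,6,7} = 0⊕0⊕1 = 1
p4 = XOR of data positions {5,6,7} = 0⊕0⊕1 = 1
Codeword b1..b7 = 1101001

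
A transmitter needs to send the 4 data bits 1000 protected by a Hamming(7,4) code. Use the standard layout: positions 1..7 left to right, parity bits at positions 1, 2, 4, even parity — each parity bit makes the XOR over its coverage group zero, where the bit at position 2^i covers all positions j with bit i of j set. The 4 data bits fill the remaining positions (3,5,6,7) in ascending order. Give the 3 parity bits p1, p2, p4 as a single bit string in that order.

110

Place data bits at non-power-of-two positions: b3=1, b5=0, b6=0, b7=0.
p1 = XOR of data positions {3,5,7} = 1⊕0⊕0 = 1
p2 = XOR of data positions {3,6,7} = 1⊕0⊕0 = 1
p4 = XOR of data positions {5,6,7} = 0⊕0⊕0 = 0
Parity bits p1,p2,p4 = 110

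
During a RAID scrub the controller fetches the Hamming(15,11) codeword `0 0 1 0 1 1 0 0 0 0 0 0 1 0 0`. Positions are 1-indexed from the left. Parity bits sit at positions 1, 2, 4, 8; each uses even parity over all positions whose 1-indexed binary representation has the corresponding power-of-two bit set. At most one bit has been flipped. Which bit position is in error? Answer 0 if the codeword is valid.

s1: b1⊕b3⊕b5⊕b7⊕b9⊕b11⊕b13⊕b15 = 0⊕1⊕1⊕0⊕0⊕0⊕1⊕0 = 1
s2: b2⊕b3⊕b6⊕b7⊕b10⊕b11⊕b14⊕b15 = 0⊕1⊕1⊕0⊕0⊕0⊕0⊕0 = 0
s4: b4⊕b5⊕b6⊕b7⊕b12⊕b13⊕b14⊕b15 = 0⊕1⊕1⊕0⊕0⊕1⊕0⊕0 = 1
s8: b8⊕b9⊕b10⊕b11⊕b12⊕b13⊕b14⊕b15 = 0⊕0⊕0⊕0⊕0⊕1⊕0⊕0 = 1
Syndrome (s8...s1) = 1101 → position 13.

13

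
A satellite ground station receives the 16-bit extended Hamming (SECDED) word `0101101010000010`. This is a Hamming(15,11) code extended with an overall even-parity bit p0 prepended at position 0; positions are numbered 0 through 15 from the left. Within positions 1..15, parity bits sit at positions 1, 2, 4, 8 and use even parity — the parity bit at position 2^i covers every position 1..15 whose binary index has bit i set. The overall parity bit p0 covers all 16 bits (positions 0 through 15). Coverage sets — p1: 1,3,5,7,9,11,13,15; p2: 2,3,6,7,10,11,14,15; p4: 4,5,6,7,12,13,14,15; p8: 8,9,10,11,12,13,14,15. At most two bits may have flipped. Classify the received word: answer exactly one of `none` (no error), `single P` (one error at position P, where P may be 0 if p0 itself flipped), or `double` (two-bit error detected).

double

s1: b1⊕b3⊕b5⊕b7⊕b9⊕b11⊕b13⊕b15 = 1⊕1⊕0⊕0⊕0⊕0⊕0⊕0 = 0
s2: b2⊕b3⊕b6⊕b7⊕b10⊕b11⊕b14⊕b15 = 0⊕1⊕1⊕0⊕0⊕0⊕1⊕0 = 1
s4: b4⊕b5⊕b6⊕b7⊕b12⊕b13⊕b14⊕b15 = 1⊕0⊕1⊕0⊕0⊕0⊕1⊕0 = 1
s8: b8⊕b9⊕b10⊕b11⊕b12⊕b13⊕b14⊕b15 = 1⊕0⊕0⊕0⊕0⊕0⊕1⊕0 = 0
Syndrome (s8...s1) = 0110 → position 6.
Overall parity (XOR of all 16 bits, including p0): 0⊕1⊕0⊕1⊕1⊕0⊕1⊕0⊕1⊕0⊕0⊕0⊕0⊕0⊕1⊕0 = 0
Overall=0, syndrome position=6 → double-bit error detected (uncorrectable).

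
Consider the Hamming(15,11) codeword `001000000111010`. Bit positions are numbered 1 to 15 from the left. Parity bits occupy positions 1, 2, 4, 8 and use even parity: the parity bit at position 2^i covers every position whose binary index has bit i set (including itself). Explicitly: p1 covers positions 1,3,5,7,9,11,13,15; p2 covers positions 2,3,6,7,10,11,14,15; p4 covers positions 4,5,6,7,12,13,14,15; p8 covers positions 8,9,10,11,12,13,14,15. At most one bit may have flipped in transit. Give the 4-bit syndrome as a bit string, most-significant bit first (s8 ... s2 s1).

0000

s1: b1⊕b3⊕b5⊕b7⊕b9⊕b11⊕b13⊕b15 = 0⊕1⊕0⊕0⊕0⊕1⊕0⊕0 = 0
s2: b2⊕b3⊕b6⊕b7⊕b10⊕b11⊕b14⊕b15 = 0⊕1⊕0⊕0⊕1⊕1⊕1⊕0 = 0
s4: b4⊕b5⊕b6⊕b7⊕b12⊕b13⊕b14⊕b15 = 0⊕0⊕0⊕0⊕1⊕0⊕1⊕0 = 0
s8: b8⊕b9⊕b10⊕b11⊕b12⊕b13⊕b14⊕b15 = 0⊕0⊕1⊕1⊕1⊕0⊕1⊕0 = 0
Syndrome (s8...s1) = 0000 → position 0 (no error).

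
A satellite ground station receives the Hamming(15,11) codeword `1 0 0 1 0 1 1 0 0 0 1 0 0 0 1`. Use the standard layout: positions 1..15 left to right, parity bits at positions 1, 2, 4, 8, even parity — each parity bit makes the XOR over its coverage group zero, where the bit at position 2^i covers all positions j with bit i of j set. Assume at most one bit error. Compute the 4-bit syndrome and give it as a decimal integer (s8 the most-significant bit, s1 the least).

s1: b1⊕b3⊕b5⊕b7⊕b9⊕b11⊕b13⊕b15 = 1⊕0⊕0⊕1⊕0⊕1⊕0⊕1 = 0
s2: b2⊕b3⊕b6⊕b7⊕b10⊕b11⊕b14⊕b15 = 0⊕0⊕1⊕1⊕0⊕1⊕0⊕1 = 0
s4: b4⊕b5⊕b6⊕b7⊕b12⊕b13⊕b14⊕b15 = 1⊕0⊕1⊕1⊕0⊕0⊕0⊕1 = 0
s8: b8⊕b9⊕b10⊕b11⊕b12⊕b13⊕b14⊕b15 = 0⊕0⊕0⊕1⊕0⊕0⊕0⊕1 = 0
Syndrome (s8...s1) = 0000 → position 0 (no error).

0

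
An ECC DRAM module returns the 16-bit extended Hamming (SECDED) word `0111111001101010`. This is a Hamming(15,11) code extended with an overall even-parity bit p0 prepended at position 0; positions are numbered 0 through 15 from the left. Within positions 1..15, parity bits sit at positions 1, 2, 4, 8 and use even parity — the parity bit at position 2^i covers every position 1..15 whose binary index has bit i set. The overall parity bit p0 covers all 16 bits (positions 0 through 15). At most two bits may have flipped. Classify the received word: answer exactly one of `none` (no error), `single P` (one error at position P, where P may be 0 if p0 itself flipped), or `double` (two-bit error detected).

double

s1: b1⊕b3⊕b5⊕b7⊕b9⊕b11⊕b13⊕b15 = 1⊕1⊕1⊕0⊕1⊕0⊕0⊕0 = 0
s2: b2⊕b3⊕b6⊕b7⊕b10⊕b11⊕b14⊕b15 = 1⊕1⊕1⊕0⊕1⊕0⊕1⊕0 = 1
s4: b4⊕b5⊕b6⊕b7⊕b12⊕b13⊕b14⊕b15 = 1⊕1⊕1⊕0⊕1⊕0⊕1⊕0 = 1
s8: b8⊕b9⊕b10⊕b11⊕b12⊕b13⊕b14⊕b15 = 0⊕1⊕1⊕0⊕1⊕0⊕1⊕0 = 0
Syndrome (s8...s1) = 0110 → position 6.
Overall parity (XOR of all 16 bits, including p0): 0⊕1⊕1⊕1⊕1⊕1⊕1⊕0⊕0⊕1⊕1⊕0⊕1⊕0⊕1⊕0 = 0
Overall=0, syndrome position=6 → double-bit error detected (uncorrectable).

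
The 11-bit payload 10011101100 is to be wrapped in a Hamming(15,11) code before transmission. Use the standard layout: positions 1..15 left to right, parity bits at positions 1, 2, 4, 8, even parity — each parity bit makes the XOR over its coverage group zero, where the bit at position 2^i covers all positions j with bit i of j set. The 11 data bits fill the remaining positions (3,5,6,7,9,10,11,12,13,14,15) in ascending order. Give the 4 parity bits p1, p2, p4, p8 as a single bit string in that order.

Place data bits at non-power-of-two positions: b3=1, b5=0, b6=0, b7=1, b9=1, b10=1, b11=0, b12=1, b13=1, b14=0, b15=0.
p1 = XOR of data positions {3,5,7,9,11,13,15} = 1⊕0⊕1⊕1⊕0⊕1⊕0 = 0
p2 = XOR of data positions {3,6,7,10,11,14,15} = 1⊕0⊕1⊕1⊕0⊕0⊕0 = 1
p4 = XOR of data positions {5,6,7,12,13,14,15} = 0⊕0⊕1⊕1⊕1⊕0⊕0 = 1
p8 = XOR of data positions {9,10,11,12,13,14,15} = 1⊕1⊕0⊕1⊕1⊕0⊕0 = 0
Parity bits p1,p2,p4,p8 = 0110

0110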